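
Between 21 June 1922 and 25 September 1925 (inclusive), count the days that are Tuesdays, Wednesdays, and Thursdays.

512

21 June 1922 is a Wednesday.
From 21 June 1922 to 25 September 1925 is 1193 days inclusive.
1193 = 7 × 170 + 3, so there are 170 full weeks plus 3 extra days.
Each full week contributes 3 days from the set (Tue, Wed, Thu): 170 × 3 = 510.
The 3 extra days are Wed, Thu, Fri — 2 of them qualify.
Total: 510 + 2 = 512.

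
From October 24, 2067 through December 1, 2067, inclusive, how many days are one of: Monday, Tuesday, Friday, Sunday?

October 24, 2067 is a Monday.
That's 39 days from start to end, counting both.
39 = 7 × 5 + 4, so there are 5 full weeks plus 4 extra days.
Each full week contributes 4 days from the set (Mon, Tue, Fri, Sun): 5 × 4 = 20.
The 4 extra days are Mon, Tue, Wed, Thu — 2 of them qualify.
Total: 20 + 2 = 22.

22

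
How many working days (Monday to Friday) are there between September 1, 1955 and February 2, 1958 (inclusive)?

632

September 1, 1955 is a Thursday.
From September 1, 1955 to February 2, 1958 is 886 days inclusive.
886 = 7 × 126 + 4, so there are 126 full weeks plus 4 extra days.
Each full week contributes 5 weekdays (Mon–Fri): 126 × 5 = 630.
The 4 extra days are Thursday, Friday, Saturday, Sunday — 2 of them qualify.
Total: 630 + 2 = 632.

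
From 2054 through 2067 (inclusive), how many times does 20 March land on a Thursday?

2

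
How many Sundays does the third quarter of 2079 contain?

13

1 July 2079 is a Saturday.
From 1 July 2079 to 30 September 2079 is 92 days inclusive.
92 = 7 × 13 + 1, so there are 13 full weeks plus 1 extra day.
Each full week contributes one Sunday: 13 so far.
The 1 extra day is Saturday — none qualify.
Total: 13 + 0 = 13.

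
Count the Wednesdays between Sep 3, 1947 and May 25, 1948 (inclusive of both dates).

Sep 3, 1947 is a Wednesday.
From Sep 3, 1947 to May 25, 1948 is 266 days inclusive.
266 = 7 × 38, so the span is exactly 38 full weeks.
Each full week contributes one Wednesday: 38 so far.
Total: 38.

38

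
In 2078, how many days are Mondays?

2078-01-01 is a Saturday.
The range spans 365 days (inclusive of both endpoints).
365 = 7 × 52 + 1, so there are 52 full weeks plus 1 extra day.
Each full week contributes one Monday: 52 so far.
The 1 extra day is Sat — none qualify.
Total: 52 + 0 = 52.

52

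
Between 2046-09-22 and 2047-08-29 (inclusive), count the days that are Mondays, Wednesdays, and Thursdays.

2046-09-22 is a Saturday.
That's 342 days from start to end, counting both.
342 = 7 × 48 + 6, so there are 48 full weeks plus 6 extra days.
Each full week contributes 3 days from the set (Mon, Wed, Thu): 48 × 3 = 144.
The 6 extra days are Sat, Sun, Mon, Tue, Wed, Thu — 3 of them qualify.
Total: 144 + 3 = 147.

147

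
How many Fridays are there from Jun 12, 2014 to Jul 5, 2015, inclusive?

56

Jun 12, 2014 is a Thursday.
From Jun 12, 2014 to Jul 5, 2015 is 389 days inclusive.
389 = 7 × 55 + 4, so there are 55 full weeks plus 4 extra days.
Each full week contributes one Friday: 55 so far.
The 4 extra days are Thursday, Friday, Saturday, Sunday — 1 of them qualifies.
Total: 55 + 1 = 56.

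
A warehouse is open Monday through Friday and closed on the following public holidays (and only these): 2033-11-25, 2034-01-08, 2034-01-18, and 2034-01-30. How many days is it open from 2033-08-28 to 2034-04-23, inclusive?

167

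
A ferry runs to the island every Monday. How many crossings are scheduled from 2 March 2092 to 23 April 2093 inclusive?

2 March 2092 is a Sunday.
From 2 March 2092 to 23 April 2093 is 418 days inclusive.
418 = 7 × 59 + 5, so there are 59 full weeks plus 5 extra days.
Each full week contributes one Monday: 59 so far.
The 5 extra days are Sunday, Monday, Tuesday, Wednesday, Thursday — 1 of them qualifies.
Total: 59 + 1 = 60.

60 Mondays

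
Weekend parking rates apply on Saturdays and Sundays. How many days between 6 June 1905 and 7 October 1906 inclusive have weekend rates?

140

6 June 1905 is a Tuesday.
From 6 June 1905 to 7 October 1906 is 489 days inclusive.
489 = 7 × 69 + 6, so there are 69 full weeks plus 6 extra days.
Each full week contributes 2 weekend days (Sat, Sun): 69 × 2 = 138.
The 6 extra days are Tue, Wed, Thu, Fri, Sat, Sun — 2 of them qualify.
Total: 138 + 2 = 140.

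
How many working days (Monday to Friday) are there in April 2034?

20 weekdays

1 April 2034 is a Saturday.
From 1 April 2034 to 30 April 2034 is 30 days inclusive.
30 = 7 × 4 + 2, so there are 4 full weeks plus 2 extra days.
Each full week contributes 5 weekdays (Mon–Fri): 4 × 5 = 20.
The 2 extra days are Sat, Sun — none qualify.
Total: 20 + 0 = 20.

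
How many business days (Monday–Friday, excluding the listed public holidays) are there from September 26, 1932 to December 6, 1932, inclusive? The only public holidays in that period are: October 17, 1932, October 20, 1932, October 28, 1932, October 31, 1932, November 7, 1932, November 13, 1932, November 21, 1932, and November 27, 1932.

September 26, 1932 is a Monday.
From September 26, 1932 to December 6, 1932 is 72 days inclusive.
72 = 7 × 10 + 2, so there are 10 full weeks plus 2 extra days.
Each full week contributes 5 weekdays (Mon–Fri): 10 × 5 = 50.
The 2 extra days are Monday, Tuesday — 2 of them qualify.
Total: 50 + 2 = 52.
Holidays: October 17, 1932 (Mon); October 20, 1932 (Thu); October 28, 1932 (Fri); October 31, 1932 (Mon); November 7, 1932 (Mon); November 13, 1932 (Sun); November 21, 1932 (Mon); November 27, 1932 (Sun).
6 of the 8 holidays fall on weekdays; the rest are weekends and were already excluded.
Business days: 52 − 6 = 46.

46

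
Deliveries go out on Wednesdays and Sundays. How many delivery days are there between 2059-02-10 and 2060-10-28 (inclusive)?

179

2059-02-10 is a Monday.
That's 627 days from start to end, counting both.
627 = 7 × 89 + 4, so there are 89 full weeks plus 4 extra days.
Each full week contributes 2 days from the set (Wed, Sun): 89 × 2 = 178.
The 4 extra days are Monday, Tuesday, Wednesday, Thursday — 1 of them qualifies.
Total: 178 + 1 = 179.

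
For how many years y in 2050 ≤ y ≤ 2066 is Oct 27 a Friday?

Day of week of October 27 in each year:
2050: Thu, 2051: Fri ✓, 2052: Sun, 2053: Mon, 2054: Tue, 2055: Wed, 2056: Fri ✓, 2057: Sat, 2058: Sun, 2059: Mon, 2060: Wed, 2061: Thu, 2062: Fri ✓, 2063: Sat, 2064: Mon, 2065: Tue, 2066: Wed
Fridays: 2051, 2056, 2062.

3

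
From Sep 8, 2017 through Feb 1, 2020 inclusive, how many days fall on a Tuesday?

125

Sep 8, 2017 is a Friday.
The range spans 877 days (inclusive of both endpoints).
877 = 7 × 125 + 2, so there are 125 full weeks plus 2 extra days.
Each full week contributes one Tuesday: 125 so far.
The 2 extra days are Fri, Sat — none qualify.
Total: 125 + 0 = 125.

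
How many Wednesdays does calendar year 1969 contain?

January 1, 1969 is a Wednesday.
From January 1, 1969 to December 31, 1969 is 365 days inclusive.
365 = 7 × 52 + 1, so there are 52 full weeks plus 1 extra day.
Each full week contributes one Wednesday: 52 so far.
The 1 extra day is Wed — 1 of them qualifies.
Total: 52 + 1 = 53.

53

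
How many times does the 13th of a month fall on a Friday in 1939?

2

The 13th falls on a Friday when the month's 13th has weekday Fri.
Jan 13 is Fri ✓; Feb 13 is Mon; Mar 13 is Mon; Apr 13 is Thu; May 13 is Sat; Jun 13 is Tue; Jul 13 is Thu; Aug 13 is Sun; Sep 13 is Wed; Oct 13 is Fri ✓; Nov 13 is Mon; Dec 13 is Wed.
Friday the 13ths: Jan, Oct.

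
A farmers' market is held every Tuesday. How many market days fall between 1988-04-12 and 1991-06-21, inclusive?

1988-04-12 is a Tuesday.
From 1988-04-12 to 1991-06-21 is 1166 days inclusive.
1166 = 7 × 166 + 4, so there are 166 full weeks plus 4 extra days.
Each full week contributes one Tuesday: 166 so far.
The 4 extra days are Tue, Wed, Thu, Fri — 1 of them qualifies.
Total: 166 + 1 = 167.

167 Tuesdays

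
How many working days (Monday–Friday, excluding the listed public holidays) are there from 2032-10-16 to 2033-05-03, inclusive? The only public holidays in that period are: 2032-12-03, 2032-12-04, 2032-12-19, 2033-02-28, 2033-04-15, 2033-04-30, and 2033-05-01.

2032-10-16 is a Saturday.
That's 200 days from start to end, counting both.
200 = 7 × 28 + 4, so there are 28 full weeks plus 4 extra days.
Each full week contributes 5 weekdays (Mon–Fri): 28 × 5 = 140.
The 4 extra days are Sat, Sun, Mon, Tue — 2 of them qualify.
Total: 140 + 2 = 142.
Holidays: 2032-12-03 (Fri); 2032-12-04 (Sat); 2032-12-19 (Sun); 2033-02-28 (Mon); 2033-04-15 (Fri); 2033-04-30 (Sat); 2033-05-01 (Sun).
3 of the 7 holidays fall on weekdays; the rest are weekends and were already excluded.
Business days: 142 − 3 = 139.

139 working days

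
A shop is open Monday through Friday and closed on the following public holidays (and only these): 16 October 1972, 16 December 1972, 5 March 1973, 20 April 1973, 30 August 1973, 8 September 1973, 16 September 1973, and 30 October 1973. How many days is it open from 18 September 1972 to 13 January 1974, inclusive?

18 September 1972 is a Monday.
From 18 September 1972 to 13 January 1974 is 483 days inclusive.
483 = 7 × 69, so the span is exactly 69 full weeks.
Each full week contributes 5 weekdays (Mon–Fri): 69 × 5 = 345.
Total: 345.
Holidays: 16 October 1972 (Mon); 16 December 1972 (Sat); 5 March 1973 (Mon); 20 April 1973 (Fri); 30 August 1973 (Thu); 8 September 1973 (Sat); 16 September 1973 (Sun); 30 October 1973 (Tue).
5 of the 8 holidays fall on weekdays; the rest are weekends and were already excluded.
Business days: 345 − 5 = 340.

340 business days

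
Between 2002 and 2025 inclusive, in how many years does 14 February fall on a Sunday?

Day of week of February 14 in each year:
2002: Thu, 2003: Fri, 2004: Sat, 2005: Mon, 2006: Tue, 2007: Wed, 2008: Thu, 2009: Sat, 2010: Sun ✓, 2011: Mon, 2012: Tue, 2013: Thu, 2014: Fri, 2015: Sat, 2016: Sun ✓, 2017: Tue, 2018: Wed, 2019: Thu, 2020: Fri, 2021: Sun ✓, 2022: Mon, 2023: Tue, 2024: Wed, 2025: Fri
Sundays: 2010, 2016, 2021.

3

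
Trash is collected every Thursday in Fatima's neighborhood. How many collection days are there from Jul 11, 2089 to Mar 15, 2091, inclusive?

88

Jul 11, 2089 is a Monday.
The range spans 613 days (inclusive of both endpoints).
613 = 7 × 87 + 4, so there are 87 full weeks plus 4 extra days.
Each full week contributes one Thursday: 87 so far.
The 4 extra days are Mon, Tue, Wed, Thu — 1 of them qualifies.
Total: 87 + 1 = 88.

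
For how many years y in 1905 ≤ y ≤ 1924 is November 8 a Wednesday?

Day of week of November 8 in each year:
1905: Wed ✓, 1906: Thu, 1907: Fri, 1908: Sun, 1909: Mon, 1910: Tue, 1911: Wed ✓, 1912: Fri, 1913: Sat, 1914: Sun, 1915: Mon, 1916: Wed ✓, 1917: Thu, 1918: Fri, 1919: Sat, 1920: Mon, 1921: Tue, 1922: Wed ✓, 1923: Thu, 1924: Sat
Wednesdays: 1905, 1911, 1916, 1922.

4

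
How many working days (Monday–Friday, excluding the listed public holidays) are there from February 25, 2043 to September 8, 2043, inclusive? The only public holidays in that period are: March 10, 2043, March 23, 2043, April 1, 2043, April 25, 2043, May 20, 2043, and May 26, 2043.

135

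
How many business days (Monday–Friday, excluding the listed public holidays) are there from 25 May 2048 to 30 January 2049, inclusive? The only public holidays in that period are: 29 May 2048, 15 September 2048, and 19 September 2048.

178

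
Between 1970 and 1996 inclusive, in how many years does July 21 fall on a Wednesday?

Day of week of July 21 in each year:
1970: Tue, 1971: Wed ✓, 1972: Fri, 1973: Sat, 1974: Sun, 1975: Mon, 1976: Wed ✓, 1977: Thu, 1978: Fri, 1979: Sat, 1980: Mon, 1981: Tue, 1982: Wed ✓, 1983: Thu, 1984: Sat, 1985: Sun, 1986: Mon, 1987: Tue, 1988: Thu, 1989: Fri, 1990: Sat, 1991: Sun, 1992: Tue, 1993: Wed ✓, 1994: Thu, 1995: Fri, 1996: Sun
Wednesdays: 1971, 1976, 1982, 1993.

4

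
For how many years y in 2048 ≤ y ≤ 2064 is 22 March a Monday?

3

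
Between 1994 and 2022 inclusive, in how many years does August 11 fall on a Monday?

4

Day of week of August 11 in each year:
1994: Thu, 1995: Fri, 1996: Sun, 1997: Mon ✓, 1998: Tue, 1999: Wed, 2000: Fri, 2001: Sat, 2002: Sun, 2003: Mon ✓, 2004: Wed, 2005: Thu, 2006: Fri, 2007: Sat, 2008: Mon ✓, 2009: Tue, 2010: Wed, 2011: Thu, 2012: Sat, 2013: Sun, 2014: Mon ✓, 2015: Tue, 2016: Thu, 2017: Fri, 2018: Sat, 2019: Sun, 2020: Tue, 2021: Wed, 2022: Thu
Mondays: 1997, 2003, 2008, 2014.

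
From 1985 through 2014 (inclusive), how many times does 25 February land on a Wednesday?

Day of week of February 25 in each year:
1985: Mon, 1986: Tue, 1987: Wed ✓, 1988: Thu, 1989: Sat, 1990: Sun, 1991: Mon, 1992: Tue, 1993: Thu, 1994: Fri, 1995: Sat, 1996: Sun, 1997: Tue, 1998: Wed ✓, 1999: Thu, 2000: Fri, 2001: Sun, 2002: Mon, 2003: Tue, 2004: Wed ✓, 2005: Fri, 2006: Sat, 2007: Sun, 2008: Mon, 2009: Wed ✓, 2010: Thu, 2011: Fri, 2012: Sat, 2013: Mon, 2014: Tue
Wednesdays: 1987, 1998, 2004, 2009.

4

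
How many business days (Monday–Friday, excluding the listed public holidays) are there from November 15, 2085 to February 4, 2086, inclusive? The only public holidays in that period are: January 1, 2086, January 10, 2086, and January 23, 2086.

55 business days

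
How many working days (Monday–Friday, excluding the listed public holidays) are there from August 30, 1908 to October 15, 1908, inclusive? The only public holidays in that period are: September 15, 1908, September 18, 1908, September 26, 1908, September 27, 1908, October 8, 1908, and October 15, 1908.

August 30, 1908 is a Sunday.
The range spans 47 days (inclusive of both endpoints).
47 = 7 × 6 + 5, so there are 6 full weeks plus 5 extra days.
Each full week contributes 5 weekdays (Mon–Fri): 6 × 5 = 30.
The 5 extra days are Sun, Mon, Tue, Wed, Thu — 4 of them qualify.
Total: 30 + 4 = 34.
Holidays: September 15, 1908 (Tue); September 18, 1908 (Fri); September 26, 1908 (Sat); September 27, 1908 (Sun); October 8, 1908 (Thu); October 15, 1908 (Thu).
4 of the 6 holidays fall on weekdays; the rest are weekends and were already excluded.
Business days: 34 − 4 = 30.

30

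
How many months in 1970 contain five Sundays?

A month has five Sundays exactly when Sunday falls within its first (length − 28) days.
Jan: 31 days, starts Thu → 5 of Thu, Fri, Sat
Feb: 28 days, starts Sun → 5 of (none)
Mar: 31 days, starts Sun → 5 of Sun, Mon, Tue ✓
Apr: 30 days, starts Wed → 5 of Wed, Thu
May: 31 days, starts Fri → 5 of Fri, Sat, Sun ✓
Jun: 30 days, starts Mon → 5 of Mon, Tue
Jul: 31 days, starts Wed → 5 of Wed, Thu, Fri
Aug: 31 days, starts Sat → 5 of Sat, Sun, Mon ✓
Sep: 30 days, starts Tue → 5 of Tue, Wed
Oct: 31 days, starts Thu → 5 of Thu, Fri, Sat
Nov: 30 days, starts Sun → 5 of Sun, Mon ✓
Dec: 31 days, starts Tue → 5 of Tue, Wed, Thu
Months with five Sundays: Mar, May, Aug, Nov.

4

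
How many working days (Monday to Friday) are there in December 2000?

21 weekdays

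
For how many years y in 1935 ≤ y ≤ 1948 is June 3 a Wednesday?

2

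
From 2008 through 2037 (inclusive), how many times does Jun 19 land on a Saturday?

Day of week of June 19 in each year:
2008: Thu, 2009: Fri, 2010: Sat ✓, 2011: Sun, 2012: Tue, 2013: Wed, 2014: Thu, 2015: Fri, 2016: Sun, 2017: Mon, 2018: Tue, 2019: Wed, 2020: Fri, 2021: Sat ✓, 2022: Sun, 2023: Mon, 2024: Wed, 2025: Thu, 2026: Fri, 2027: Sat ✓, 2028: Mon, 2029: Tue, 2030: Wed, 2031: Thu, 2032: Sat ✓, 2033: Sun, 2034: Mon, 2035: Tue, 2036: Thu, 2037: Fri
Saturdays: 2010, 2021, 2027, 2032.

4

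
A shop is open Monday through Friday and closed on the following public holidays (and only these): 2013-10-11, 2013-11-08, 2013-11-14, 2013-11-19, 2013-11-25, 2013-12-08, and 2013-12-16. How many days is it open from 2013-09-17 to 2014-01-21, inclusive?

85 business days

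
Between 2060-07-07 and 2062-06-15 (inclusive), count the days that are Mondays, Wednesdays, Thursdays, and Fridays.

2060-07-07 is a Wednesday.
That's 709 days from start to end, counting both.
709 = 7 × 101 + 2, so there are 101 full weeks plus 2 extra days.
Each full week contributes 4 days from the set (Mon, Wed, Thu, Fri): 101 × 4 = 404.
The 2 extra days are Wednesday, Thursday — 2 of them qualify.
Total: 404 + 2 = 406.

406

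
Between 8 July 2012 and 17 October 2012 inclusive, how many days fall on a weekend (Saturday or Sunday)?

29

8 July 2012 is a Sunday.
That's 102 days from start to end, counting both.
102 = 7 × 14 + 4, so there are 14 full weeks plus 4 extra days.
Each full week contributes 2 weekend days (Sat, Sun): 14 × 2 = 28.
The 4 extra days are Sun, Mon, Tue, Wed — 1 of them qualifies.
Total: 28 + 1 = 29.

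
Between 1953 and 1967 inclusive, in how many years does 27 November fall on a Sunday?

3

Day of week of November 27 in each year:
1953: Fri, 1954: Sat, 1955: Sun ✓, 1956: Tue, 1957: Wed, 1958: Thu, 1959: Fri, 1960: Sun ✓, 1961: Mon, 1962: Tue, 1963: Wed, 1964: Fri, 1965: Sat, 1966: Sun ✓, 1967: Mon
Sundays: 1955, 1960, 1966.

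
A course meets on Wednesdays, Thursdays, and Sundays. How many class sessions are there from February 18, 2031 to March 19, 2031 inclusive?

13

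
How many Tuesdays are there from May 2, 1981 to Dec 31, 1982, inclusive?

87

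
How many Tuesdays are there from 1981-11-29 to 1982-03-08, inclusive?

1981-11-29 is a Sunday.
That's 100 days from start to end, counting both.
100 = 7 × 14 + 2, so there are 14 full weeks plus 2 extra days.
Each full week contributes one Tuesday: 14 so far.
The 2 extra days are Sun, Mon — none qualify.
Total: 14 + 0 = 14.

14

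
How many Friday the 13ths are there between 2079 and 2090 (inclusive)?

Friday-the-13ths by year:
2079: Jan, Oct
2080: Sep, Dec
2081: Jun
2082: Feb, Mar, Nov
2083: Aug
2084: Oct
2085: Apr, Jul
2086: Sep, Dec
2087: Jun
2088: Feb, Aug
2089: May
2090: Jan, Oct

20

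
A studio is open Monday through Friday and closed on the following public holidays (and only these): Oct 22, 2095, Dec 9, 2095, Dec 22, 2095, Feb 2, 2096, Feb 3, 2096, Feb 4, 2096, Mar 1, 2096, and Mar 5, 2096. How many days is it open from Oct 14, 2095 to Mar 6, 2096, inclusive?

97

Oct 14, 2095 is a Friday.
The range spans 145 days (inclusive of both endpoints).
145 = 7 × 20 + 5, so there are 20 full weeks plus 5 extra days.
Each full week contributes 5 weekdays (Mon–Fri): 20 × 5 = 100.
The 5 extra days are Fri, Sat, Sun, Mon, Tue — 3 of them qualify.
Total: 100 + 3 = 103.
Holidays: Oct 22, 2095 (Sat); Dec 9, 2095 (Fri); Dec 22, 2095 (Thu); Feb 2, 2096 (Thu); Feb 3, 2096 (Fri); Feb 4, 2096 (Sat); Mar 1, 2096 (Thu); Mar 5, 2096 (Mon).
6 of the 8 holidays fall on weekdays; the rest are weekends and were already excluded.
Business days: 103 − 6 = 97.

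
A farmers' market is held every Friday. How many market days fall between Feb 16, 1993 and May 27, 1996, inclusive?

171 Fridays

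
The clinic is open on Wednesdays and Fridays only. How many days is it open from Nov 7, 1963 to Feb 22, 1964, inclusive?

31

Nov 7, 1963 is a Thursday.
That's 108 days from start to end, counting both.
108 = 7 × 15 + 3, so there are 15 full weeks plus 3 extra days.
Each full week contributes 2 days from the set (Wed, Fri): 15 × 2 = 30.
The 3 extra days are Thursday, Friday, Saturday — 1 of them qualifies.
Total: 30 + 1 = 31.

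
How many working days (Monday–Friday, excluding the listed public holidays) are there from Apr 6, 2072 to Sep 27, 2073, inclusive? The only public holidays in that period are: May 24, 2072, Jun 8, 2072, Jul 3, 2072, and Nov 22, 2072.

Apr 6, 2072 is a Wednesday.
That's 540 days from start to end, counting both.
540 = 7 × 77 + 1, so there are 77 full weeks plus 1 extra day.
Each full week contributes 5 weekdays (Mon–Fri): 77 × 5 = 385.
The 1 extra day is Wed — 1 of them qualifies.
Total: 385 + 1 = 386.
Holidays: May 24, 2072 (Tue); Jun 8, 2072 (Wed); Jul 3, 2072 (Sun); Nov 22, 2072 (Tue).
3 of the 4 holidays fall on weekdays; the rest are weekends and were already excluded.
Business days: 386 − 3 = 383.

383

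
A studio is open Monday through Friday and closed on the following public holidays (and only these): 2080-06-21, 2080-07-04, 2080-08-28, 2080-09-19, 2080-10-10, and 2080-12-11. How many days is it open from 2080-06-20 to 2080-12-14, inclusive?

121 working days

2080-06-20 is a Thursday.
From 2080-06-20 to 2080-12-14 is 178 days inclusive.
178 = 7 × 25 + 3, so there are 25 full weeks plus 3 extra days.
Each full week contributes 5 weekdays (Mon–Fri): 25 × 5 = 125.
The 3 extra days are Thu, Fri, Sat — 2 of them qualify.
Total: 125 + 2 = 127.
Holidays: 2080-06-21 (Fri); 2080-07-04 (Thu); 2080-08-28 (Wed); 2080-09-19 (Thu); 2080-10-10 (Thu); 2080-12-11 (Wed).
All 6 holidays fall on weekdays, so subtract 6.
Business days: 127 − 6 = 121.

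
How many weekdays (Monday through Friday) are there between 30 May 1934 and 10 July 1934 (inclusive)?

30 May 1934 is a Wednesday.
From 30 May 1934 to 10 July 1934 is 42 days inclusive.
42 = 7 × 6, so the span is exactly 6 full weeks.
Each full week contributes 5 weekdays (Mon–Fri): 6 × 5 = 30.
Total: 30.

30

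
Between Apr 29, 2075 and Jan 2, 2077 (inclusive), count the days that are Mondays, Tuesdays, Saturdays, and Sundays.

351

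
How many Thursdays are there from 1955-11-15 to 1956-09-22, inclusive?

45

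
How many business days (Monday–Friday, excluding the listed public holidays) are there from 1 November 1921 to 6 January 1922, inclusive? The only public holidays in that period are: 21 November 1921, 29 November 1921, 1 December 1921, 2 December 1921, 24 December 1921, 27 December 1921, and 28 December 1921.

43 business days

1 November 1921 is a Tuesday.
That's 67 days from start to end, counting both.
67 = 7 × 9 + 4, so there are 9 full weeks plus 4 extra days.
Each full week contributes 5 weekdays (Mon–Fri): 9 × 5 = 45.
The 4 extra days are Tue, Wed, Thu, Fri — 4 of them qualify.
Total: 45 + 4 = 49.
Holidays: 21 November 1921 (Mon); 29 November 1921 (Tue); 1 December 1921 (Thu); 2 December 1921 (Fri); 24 December 1921 (Sat); 27 December 1921 (Tue); 28 December 1921 (Wed).
6 of the 7 holidays fall on weekdays; the rest are weekends and were already excluded.
Business days: 49 − 6 = 43.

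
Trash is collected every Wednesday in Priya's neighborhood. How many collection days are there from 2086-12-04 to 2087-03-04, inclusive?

13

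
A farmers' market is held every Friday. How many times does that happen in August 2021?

4

August 1, 2021 is a Sunday.
The range spans 31 days (inclusive of both endpoints).
31 = 7 × 4 + 3, so there are 4 full weeks plus 3 extra days.
Each full week contributes one Friday: 4 so far.
The 3 extra days are Sunday, Monday, Tuesday — none qualify.
Total: 4 + 0 = 4.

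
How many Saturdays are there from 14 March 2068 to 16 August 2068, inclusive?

22 Saturdays

14 March 2068 is a Wednesday.
The range spans 156 days (inclusive of both endpoints).
156 = 7 × 22 + 2, so there are 22 full weeks plus 2 extra days.
Each full week contributes one Saturday: 22 so far.
The 2 extra days are Wed, Thu — none qualify.
Total: 22 + 0 = 22.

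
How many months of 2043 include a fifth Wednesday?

4

A month has five Wednesdays exactly when Wednesday falls within its first (length − 28) days.
Jan: 31 days, starts Thu → 5 of Thu, Fri, Sat
Feb: 28 days, starts Sun → 5 of (none)
Mar: 31 days, starts Sun → 5 of Sun, Mon, Tue
Apr: 30 days, starts Wed → 5 of Wed, Thu ✓
May: 31 days, starts Fri → 5 of Fri, Sat, Sun
Jun: 30 days, starts Mon → 5 of Mon, Tue
Jul: 31 days, starts Wed → 5 of Wed, Thu, Fri ✓
Aug: 31 days, starts Sat → 5 of Sat, Sun, Mon
Sep: 30 days, starts Tue → 5 of Tue, Wed ✓
Oct: 31 days, starts Thu → 5 of Thu, Fri, Sat
Nov: 30 days, starts Sun → 5 of Sun, Mon
Dec: 31 days, starts Tue → 5 of Tue, Wed, Thu ✓
Months with five Wednesdays: Apr, Jul, Sep, Dec.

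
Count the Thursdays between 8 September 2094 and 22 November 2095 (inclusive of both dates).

8 September 2094 is a Wednesday.
From 8 September 2094 to 22 November 2095 is 441 days inclusive.
441 = 7 × 63, so the span is exactly 63 full weeks.
Each full week contributes one Thursday: 63 so far.
Total: 63.

63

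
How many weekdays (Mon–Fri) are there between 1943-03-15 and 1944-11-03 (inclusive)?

1943-03-15 is a Monday.
From 1943-03-15 to 1944-11-03 is 600 days inclusive.
600 = 7 × 85 + 5, so there are 85 full weeks plus 5 extra days.
Each full week contributes 5 weekdays (Mon–Fri): 85 × 5 = 425.
The 5 extra days are Mon, Tue, Wed, Thu, Fri — 5 of them qualify.
Total: 425 + 5 = 430.

430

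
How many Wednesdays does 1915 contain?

1915-01-01 is a Friday.
That's 365 days from start to end, counting both.
365 = 7 × 52 + 1, so there are 52 full weeks plus 1 extra day.
Each full week contributes one Wednesday: 52 so far.
The 1 extra day is Fri — none qualify.
Total: 52 + 0 = 52.

52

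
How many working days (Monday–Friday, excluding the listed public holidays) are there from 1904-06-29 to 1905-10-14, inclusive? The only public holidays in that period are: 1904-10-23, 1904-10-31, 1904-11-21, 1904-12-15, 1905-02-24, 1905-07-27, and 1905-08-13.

333 working days

1904-06-29 is a Wednesday.
The range spans 473 days (inclusive of both endpoints).
473 = 7 × 67 + 4, so there are 67 full weeks plus 4 extra days.
Each full week contributes 5 weekdays (Mon–Fri): 67 × 5 = 335.
The 4 extra days are Wed, Thu, Fri, Sat — 3 of them qualify.
Total: 335 + 3 = 338.
Holidays: 1904-10-23 (Sun); 1904-10-31 (Mon); 1904-11-21 (Mon); 1904-12-15 (Thu); 1905-02-24 (Fri); 1905-07-27 (Thu); 1905-08-13 (Sun).
5 of the 7 holidays fall on weekdays; the rest are weekends and were already excluded.
Business days: 338 − 5 = 333.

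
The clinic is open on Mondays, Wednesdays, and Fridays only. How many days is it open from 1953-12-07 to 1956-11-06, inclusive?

457

1953-12-07 is a Monday.
From 1953-12-07 to 1956-11-06 is 1066 days inclusive.
1066 = 7 × 152 + 2, so there are 152 full weeks plus 2 extra days.
Each full week contributes 3 days from the set (Mon, Wed, Fri): 152 × 3 = 456.
The 2 extra days are Monday, Tuesday — 1 of them qualifies.
Total: 456 + 1 = 457.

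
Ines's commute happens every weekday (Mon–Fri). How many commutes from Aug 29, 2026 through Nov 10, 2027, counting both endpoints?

313

Aug 29, 2026 is a Saturday.
That's 439 days from start to end, counting both.
439 = 7 × 62 + 5, so there are 62 full weeks plus 5 extra days.
Each full week contributes 5 weekdays (Mon–Fri): 62 × 5 = 310.
The 5 extra days are Saturday, Sunday, Monday, Tuesday, Wednesday — 3 of them qualify.
Total: 310 + 3 = 313.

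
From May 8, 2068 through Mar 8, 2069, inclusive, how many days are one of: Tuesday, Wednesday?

May 8, 2068 is a Tuesday.
The range spans 305 days (inclusive of both endpoints).
305 = 7 × 43 + 4, so there are 43 full weeks plus 4 extra days.
Each full week contributes 2 days from the set (Tue, Wed): 43 × 2 = 86.
The 4 extra days are Tue, Wed, Thu, Fri — 2 of them qualify.
Total: 86 + 2 = 88.

88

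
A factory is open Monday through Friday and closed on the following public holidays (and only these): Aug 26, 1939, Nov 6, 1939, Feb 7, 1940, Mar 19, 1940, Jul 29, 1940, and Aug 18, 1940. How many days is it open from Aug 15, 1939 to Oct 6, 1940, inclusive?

295

Aug 15, 1939 is a Tuesday.
The range spans 419 days (inclusive of both endpoints).
419 = 7 × 59 + 6, so there are 59 full weeks plus 6 extra days.
Each full week contributes 5 weekdays (Mon–Fri): 59 × 5 = 295.
The 6 extra days are Tuesday, Wednesday, Thursday, Friday, Saturday, Sunday — 4 of them qualify.
Total: 295 + 4 = 299.
Holidays: Aug 26, 1939 (Sat); Nov 6, 1939 (Mon); Feb 7, 1940 (Wed); Mar 19, 1940 (Tue); Jul 29, 1940 (Mon); Aug 18, 1940 (Sun).
4 of the 6 holidays fall on weekdays; the rest are weekends and were already excluded.
Business days: 299 − 4 = 295.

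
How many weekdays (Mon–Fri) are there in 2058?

261 weekdays

2058-01-01 is a Tuesday.
From 2058-01-01 to 2058-12-31 is 365 days inclusive.
365 = 7 × 52 + 1, so there are 52 full weeks plus 1 extra day.
Each full week contributes 5 weekdays (Mon–Fri): 52 × 5 = 260.
The 1 extra day is Tue — 1 of them qualifies.
Total: 260 + 1 = 261.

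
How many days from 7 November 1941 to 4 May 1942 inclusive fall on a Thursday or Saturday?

51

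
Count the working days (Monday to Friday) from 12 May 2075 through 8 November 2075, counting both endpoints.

130 weekdays

12 May 2075 is a Sunday.
From 12 May 2075 to 8 November 2075 is 181 days inclusive.
181 = 7 × 25 + 6, so there are 25 full weeks plus 6 extra days.
Each full week contributes 5 weekdays (Mon–Fri): 25 × 5 = 125.
The 6 extra days are Sunday, Monday, Tuesday, Wednesday, Thursday, Friday — 5 of them qualify.
Total: 125 + 5 = 130.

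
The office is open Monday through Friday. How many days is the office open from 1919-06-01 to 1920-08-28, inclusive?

1919-06-01 is a Sunday.
That's 455 days from start to end, counting both.
455 = 7 × 65, so the span is exactly 65 full weeks.
Each full week contributes 5 weekdays (Mon–Fri): 65 × 5 = 325.

325 weekdays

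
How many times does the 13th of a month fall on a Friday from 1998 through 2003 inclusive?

Friday-the-13ths by year:
1998: Feb, Mar, Nov
1999: Aug
2000: Oct
2001: Apr, Jul
2002: Sep, Dec
2003: Jun

10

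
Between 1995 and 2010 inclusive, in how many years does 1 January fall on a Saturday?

Day of week of January 1 in each year:
1995: Sun, 1996: Mon, 1997: Wed, 1998: Thu, 1999: Fri, 2000: Sat ✓, 2001: Mon, 2002: Tue, 2003: Wed, 2004: Thu, 2005: Sat ✓, 2006: Sun, 2007: Mon, 2008: Tue, 2009: Thu, 2010: Fri
Saturdays: 2000, 2005.

2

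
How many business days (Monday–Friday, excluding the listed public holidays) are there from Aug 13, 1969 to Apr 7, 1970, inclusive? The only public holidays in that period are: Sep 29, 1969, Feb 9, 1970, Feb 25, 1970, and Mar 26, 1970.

Aug 13, 1969 is a Wednesday.
From Aug 13, 1969 to Apr 7, 1970 is 238 days inclusive.
238 = 7 × 34, so the span is exactly 34 full weeks.
Each full week contributes 5 weekdays (Mon–Fri): 34 × 5 = 170.
Holidays: Sep 29, 1969 (Mon); Feb 9, 1970 (Mon); Feb 25, 1970 (Wed); Mar 26, 1970 (Thu).
All 4 holidays fall on weekdays, so subtract 4.
Business days: 170 − 4 = 166.

166 business days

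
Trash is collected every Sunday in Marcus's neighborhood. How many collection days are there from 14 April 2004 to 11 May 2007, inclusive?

160 Sundays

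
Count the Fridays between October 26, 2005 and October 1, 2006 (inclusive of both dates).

49

October 26, 2005 is a Wednesday.
That's 341 days from start to end, counting both.
341 = 7 × 48 + 5, so there are 48 full weeks plus 5 extra days.
Each full week contributes one Friday: 48 so far.
The 5 extra days are Wed, Thu, Fri, Sat, Sun — 1 of them qualifies.
Total: 48 + 1 = 49.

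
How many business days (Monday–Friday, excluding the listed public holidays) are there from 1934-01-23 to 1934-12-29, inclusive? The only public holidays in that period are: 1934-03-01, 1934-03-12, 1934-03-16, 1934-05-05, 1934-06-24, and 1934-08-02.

1934-01-23 is a Tuesday.
The range spans 341 days (inclusive of both endpoints).
341 = 7 × 48 + 5, so there are 48 full weeks plus 5 extra days.
Each full week contributes 5 weekdays (Mon–Fri): 48 × 5 = 240.
The 5 extra days are Tuesday, Wednesday, Thursday, Friday, Saturday — 4 of them qualify.
Total: 240 + 4 = 244.
Holidays: 1934-03-01 (Thu); 1934-03-12 (Mon); 1934-03-16 (Fri); 1934-05-05 (Sat); 1934-06-24 (Sun); 1934-08-02 (Thu).
4 of the 6 holidays fall on weekdays; the rest are weekends and were already excluded.
Business days: 244 − 4 = 240.

240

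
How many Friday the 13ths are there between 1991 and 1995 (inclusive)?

8

Friday-the-13ths by year:
1991: Sep, Dec
1992: Mar, Nov
1993: Aug
1994: May
1995: Jan, Oct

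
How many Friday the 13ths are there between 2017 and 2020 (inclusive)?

Friday-the-13ths by year:
2017: Jan, Oct
2018: Apr, Jul
2019: Sep, Dec
2020: Mar, Nov

8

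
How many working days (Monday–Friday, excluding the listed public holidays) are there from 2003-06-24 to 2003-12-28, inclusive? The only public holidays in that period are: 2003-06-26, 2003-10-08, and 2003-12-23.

2003-06-24 is a Tuesday.
The range spans 188 days (inclusive of both endpoints).
188 = 7 × 26 + 6, so there are 26 full weeks plus 6 extra days.
Each full week contributes 5 weekdays (Mon–Fri): 26 × 5 = 130.
The 6 extra days are Tuesday, Wednesday, Thursday, Friday, Saturday, Sunday — 4 of them qualify.
Total: 130 + 4 = 134.
Holidays: 2003-06-26 (Thu); 2003-10-08 (Wed); 2003-12-23 (Tue).
All 3 holidays fall on weekdays, so subtract 3.
Business days: 134 − 3 = 131.

131 working days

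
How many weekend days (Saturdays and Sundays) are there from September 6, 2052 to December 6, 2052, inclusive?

26

September 6, 2052 is a Friday.
The range spans 92 days (inclusive of both endpoints).
92 = 7 × 13 + 1, so there are 13 full weeks plus 1 extra day.
Each full week contributes 2 weekend days (Sat, Sun): 13 × 2 = 26.
The 1 extra day is Fri — none qualify.
Total: 26 + 0 = 26.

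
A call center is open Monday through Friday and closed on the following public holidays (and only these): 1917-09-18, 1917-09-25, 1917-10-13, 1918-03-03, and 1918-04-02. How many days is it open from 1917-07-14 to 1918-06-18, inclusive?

239

1917-07-14 is a Saturday.
That's 340 days from start to end, counting both.
340 = 7 × 48 + 4, so there are 48 full weeks plus 4 extra days.
Each full week contributes 5 weekdays (Mon–Fri): 48 × 5 = 240.
The 4 extra days are Sat, Sun, Mon, Tue — 2 of them qualify.
Total: 240 + 2 = 242.
Holidays: 1917-09-18 (Tue); 1917-09-25 (Tue); 1917-10-13 (Sat); 1918-03-03 (Sun); 1918-04-02 (Tue).
3 of the 5 holidays fall on weekdays; the rest are weekends and were already excluded.
Business days: 242 − 3 = 239.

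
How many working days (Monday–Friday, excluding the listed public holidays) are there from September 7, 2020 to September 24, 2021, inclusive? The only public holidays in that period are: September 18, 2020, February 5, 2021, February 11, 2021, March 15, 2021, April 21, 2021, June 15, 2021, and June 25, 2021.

September 7, 2020 is a Monday.
That's 383 days from start to end, counting both.
383 = 7 × 54 + 5, so there are 54 full weeks plus 5 extra days.
Each full week contributes 5 weekdays (Mon–Fri): 54 × 5 = 270.
The 5 extra days are Monday, Tuesday, Wednesday, Thursday, Friday — 5 of them qualify.
Total: 270 + 5 = 275.
Holidays: September 18, 2020 (Fri); February 5, 2021 (Fri); February 11, 2021 (Thu); March 15, 2021 (Mon); April 21, 2021 (Wed); June 15, 2021 (Tue); June 25, 2021 (Fri).
All 7 holidays fall on weekdays, so subtract 7.
Business days: 275 − 7 = 268.

268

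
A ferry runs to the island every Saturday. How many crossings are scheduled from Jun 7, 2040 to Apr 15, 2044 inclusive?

201

Jun 7, 2040 is a Thursday.
That's 1409 days from start to end, counting both.
1409 = 7 × 201 + 2, so there are 201 full weeks plus 2 extra days.
Each full week contributes one Saturday: 201 so far.
The 2 extra days are Thu, Fri — none qualify.
Total: 201 + 0 = 201.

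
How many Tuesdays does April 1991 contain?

5

April 1, 1991 is a Monday.
The range spans 30 days (inclusive of both endpoints).
30 = 7 × 4 + 2, so there are 4 full weeks plus 2 extra days.
Each full week contributes one Tuesday: 4 so far.
The 2 extra days are Mon, Tue — 1 of them qualifies.
Total: 4 + 1 = 5.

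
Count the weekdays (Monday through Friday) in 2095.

2095-01-01 is a Saturday.
That's 365 days from start to end, counting both.
365 = 7 × 52 + 1, so there are 52 full weeks plus 1 extra day.
Each full week contributes 5 weekdays (Mon–Fri): 52 × 5 = 260.
The 1 extra day is Sat — none qualify.
Total: 260 + 0 = 260.

260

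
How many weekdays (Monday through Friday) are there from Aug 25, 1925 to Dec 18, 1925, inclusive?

84

Aug 25, 1925 is a Tuesday.
From Aug 25, 1925 to Dec 18, 1925 is 116 days inclusive.
116 = 7 × 16 + 4, so there are 16 full weeks plus 4 extra days.
Each full week contributes 5 weekdays (Mon–Fri): 16 × 5 = 80.
The 4 extra days are Tue, Wed, Thu, Fri — 4 of them qualify.
Total: 80 + 4 = 84.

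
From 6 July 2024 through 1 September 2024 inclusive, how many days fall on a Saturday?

6 July 2024 is a Saturday.
That's 58 days from start to end, counting both.
58 = 7 × 8 + 2, so there are 8 full weeks plus 2 extra days.
Each full week contributes one Saturday: 8 so far.
The 2 extra days are Saturday, Sunday — 1 of them qualifies.
Total: 8 + 1 = 9.

9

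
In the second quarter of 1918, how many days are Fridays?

13

April 1, 1918 is a Monday.
That's 91 days from start to end, counting both.
91 = 7 × 13, so the span is exactly 13 full weeks.
Each full week contributes one Friday: 13 so far.
Total: 13.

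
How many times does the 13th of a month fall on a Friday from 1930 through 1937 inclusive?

14

Friday-the-13ths by year:
1930: Jun
1931: Feb, Mar, Nov
1932: May
1933: Jan, Oct
1934: Apr, Jul
1935: Sep, Dec
1936: Mar, Nov
1937: Aug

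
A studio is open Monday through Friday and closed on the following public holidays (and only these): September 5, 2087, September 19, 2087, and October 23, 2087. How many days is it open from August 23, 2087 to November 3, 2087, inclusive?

48

August 23, 2087 is a Saturday.
The range spans 73 days (inclusive of both endpoints).
73 = 7 × 10 + 3, so there are 10 full weeks plus 3 extra days.
Each full week contributes 5 weekdays (Mon–Fri): 10 × 5 = 50.
The 3 extra days are Saturday, Sunday, Monday — 1 of them qualifies.
Total: 50 + 1 = 51.
Holidays: September 5, 2087 (Fri); September 19, 2087 (Fri); October 23, 2087 (Thu).
All 3 holidays fall on weekdays, so subtract 3.
Business days: 51 − 3 = 48.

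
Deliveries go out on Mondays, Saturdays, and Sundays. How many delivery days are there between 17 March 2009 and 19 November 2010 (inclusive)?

261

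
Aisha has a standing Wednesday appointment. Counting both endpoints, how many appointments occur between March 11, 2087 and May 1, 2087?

March 11, 2087 is a Tuesday.
The range spans 52 days (inclusive of both endpoints).
52 = 7 × 7 + 3, so there are 7 full weeks plus 3 extra days.
Each full week contributes one Wednesday: 7 so far.
The 3 extra days are Tuesday, Wednesday, Thursday — 1 of them qualifies.
Total: 7 + 1 = 8.

8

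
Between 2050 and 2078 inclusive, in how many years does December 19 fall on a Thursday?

Day of week of December 19 in each year:
2050: Mon, 2051: Tue, 2052: Thu ✓, 2053: Fri, 2054: Sat, 2055: Sun, 2056: Tue, 2057: Wed, 2058: Thu ✓, 2059: Fri, 2060: Sun, 2061: Mon, 2062: Tue, 2063: Wed, 2064: Fri, 2065: Sat, 2066: Sun, 2067: Mon, 2068: Wed, 2069: Thu ✓, 2070: Fri, 2071: Sat, 2072: Mon, 2073: Tue, 2074: Wed, 2075: Thu ✓, 2076: Sat, 2077: Sun, 2078: Mon
Thursdays: 2052, 2058, 2069, 2075.

4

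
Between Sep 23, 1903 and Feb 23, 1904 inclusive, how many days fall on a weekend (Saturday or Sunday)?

44

Sep 23, 1903 is a Wednesday.
From Sep 23, 1903 to Feb 23, 1904 is 154 days inclusive.
154 = 7 × 22, so the span is exactly 22 full weeks.
Each full week contributes 2 weekend days (Sat, Sun): 22 × 2 = 44.
Total: 44.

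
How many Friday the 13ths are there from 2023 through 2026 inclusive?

8

Friday-the-13ths by year:
2023: Jan, Oct
2024: Sep, Dec
2025: Jun
2026: Feb, Mar, Nov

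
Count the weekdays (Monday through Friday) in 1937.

1937-01-01 is a Friday.
That's 365 days from start to end, counting both.
365 = 7 × 52 + 1, so there are 52 full weeks plus 1 extra day.
Each full week contributes 5 weekdays (Mon–Fri): 52 × 5 = 260.
The 1 extra day is Fri — 1 of them qualifies.
Total: 260 + 1 = 261.

261 weekdays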